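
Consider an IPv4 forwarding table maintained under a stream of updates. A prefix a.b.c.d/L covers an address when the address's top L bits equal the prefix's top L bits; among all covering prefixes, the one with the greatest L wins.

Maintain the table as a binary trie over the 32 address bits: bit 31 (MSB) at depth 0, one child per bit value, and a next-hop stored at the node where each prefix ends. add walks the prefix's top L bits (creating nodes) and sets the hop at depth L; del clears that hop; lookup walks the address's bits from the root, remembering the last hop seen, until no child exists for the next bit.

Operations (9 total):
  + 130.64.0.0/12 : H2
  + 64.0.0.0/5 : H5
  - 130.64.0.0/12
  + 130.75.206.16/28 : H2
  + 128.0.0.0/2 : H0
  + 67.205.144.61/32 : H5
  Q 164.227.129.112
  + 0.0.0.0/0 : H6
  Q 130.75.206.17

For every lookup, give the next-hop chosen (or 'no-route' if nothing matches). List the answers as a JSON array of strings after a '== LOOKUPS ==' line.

Trace:
  add 130.64.0.0/12 -> H2 at depth 12
  add 64.0.0.0/5 -> H5 at depth 5
  - 130.64.0.0/12 clear@12
  add 130.75.206.16/28 -> H2 at depth 28
  add 128.0.0.0/2 -> H0 at depth 2
  add 67.205.144.61/32 -> H5 at depth 32
  lookup 164.227.129.112: bits 10 walk d0:-→d1:-→d2:H0 -> H0
  add 0.0.0.0/0 -> H6 at depth 0
  lookup 130.75.206.17: bits 1000001001001011110011100001 walk d0:H6→d1:-→d2:H0→d3:-→d4:-→d5:-→d6:-→d7:-→d8:-→d9:-→d10:-→d11:-→d12:-→d13:-→d14:-→d15:-→d16:-→d17:-→d18:-→d19:-→d20:-→d21:-→d22:-→d23:-→d24:-→d25:-→d26:-→d27:-→d28:H2 -> H2

== LOOKUPS ==
["H0","H2"]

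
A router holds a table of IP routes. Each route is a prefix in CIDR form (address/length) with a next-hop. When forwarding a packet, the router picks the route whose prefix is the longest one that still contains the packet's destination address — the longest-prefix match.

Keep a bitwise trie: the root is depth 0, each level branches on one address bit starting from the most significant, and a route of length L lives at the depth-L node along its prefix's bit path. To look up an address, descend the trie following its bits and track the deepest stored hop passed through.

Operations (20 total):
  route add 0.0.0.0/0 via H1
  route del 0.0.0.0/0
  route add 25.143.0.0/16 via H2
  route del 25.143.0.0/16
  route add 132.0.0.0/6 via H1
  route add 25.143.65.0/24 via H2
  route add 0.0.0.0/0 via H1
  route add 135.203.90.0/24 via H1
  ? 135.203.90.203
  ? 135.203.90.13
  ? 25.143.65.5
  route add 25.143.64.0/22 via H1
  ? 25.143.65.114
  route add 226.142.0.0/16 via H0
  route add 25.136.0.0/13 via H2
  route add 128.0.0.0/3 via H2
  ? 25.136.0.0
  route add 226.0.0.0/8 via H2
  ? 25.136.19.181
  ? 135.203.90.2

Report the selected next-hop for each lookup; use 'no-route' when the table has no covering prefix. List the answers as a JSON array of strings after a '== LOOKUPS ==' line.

Trace:
  add 0.0.0.0/0 -> H1 at depth 0
  - 0.0.0.0/0 clear@0
  add 25.143.0.0/16 -> H2 at depth 16
  - 25.143.0.0/16 clear@16
  add 132.0.0.0/6 -> H1 at depth 6
  add 25.143.65.0/24 -> H2 at depth 24
  add 0.0.0.0/0 -> H1 at depth 0
  add 135.203.90.0/24 -> H1 at depth 24
  Q 135.203.90.203: descend 100001111100101101011010 ; hops seen [H1,H1,H1] ; pick H1
  Q 135.203.90.13: descend 100001111100101101011010 ; hops seen [H1,H1,H1] ; pick H1
  Q 25.143.65.5: descend 000110011000111101000001 ; hops seen [H1,H2] ; pick H2
  add 25.143.64.0/22 -> H1 at depth 22
  Q 25.143.65.114: descend 000110011000111101000001 ; hops seen [H1,H1,H2] ; pick H2
  add 226.142.0.0/16 -> H0 at depth 16
  add 25.136.0.0/13 -> H2 at depth 13
  add 128.0.0.0/3 -> H2 at depth 3
  Q 25.136.0.0: descend 0001100110001 ; hops seen [H1,H2] ; pick H2
  add 226.0.0.0/8 -> H2 at depth 8
  Q 25.136.19.181: descend 0001100110001 ; hops seen [H1,H2] ; pick H2
  Q 135.203.90.2: descend 100001111100101101011010 ; hops seen [H1,H2,H1,H1] ; pick H1

== LOOKUPS ==
["H1","H1","H2","H2","H2","H2","H1"]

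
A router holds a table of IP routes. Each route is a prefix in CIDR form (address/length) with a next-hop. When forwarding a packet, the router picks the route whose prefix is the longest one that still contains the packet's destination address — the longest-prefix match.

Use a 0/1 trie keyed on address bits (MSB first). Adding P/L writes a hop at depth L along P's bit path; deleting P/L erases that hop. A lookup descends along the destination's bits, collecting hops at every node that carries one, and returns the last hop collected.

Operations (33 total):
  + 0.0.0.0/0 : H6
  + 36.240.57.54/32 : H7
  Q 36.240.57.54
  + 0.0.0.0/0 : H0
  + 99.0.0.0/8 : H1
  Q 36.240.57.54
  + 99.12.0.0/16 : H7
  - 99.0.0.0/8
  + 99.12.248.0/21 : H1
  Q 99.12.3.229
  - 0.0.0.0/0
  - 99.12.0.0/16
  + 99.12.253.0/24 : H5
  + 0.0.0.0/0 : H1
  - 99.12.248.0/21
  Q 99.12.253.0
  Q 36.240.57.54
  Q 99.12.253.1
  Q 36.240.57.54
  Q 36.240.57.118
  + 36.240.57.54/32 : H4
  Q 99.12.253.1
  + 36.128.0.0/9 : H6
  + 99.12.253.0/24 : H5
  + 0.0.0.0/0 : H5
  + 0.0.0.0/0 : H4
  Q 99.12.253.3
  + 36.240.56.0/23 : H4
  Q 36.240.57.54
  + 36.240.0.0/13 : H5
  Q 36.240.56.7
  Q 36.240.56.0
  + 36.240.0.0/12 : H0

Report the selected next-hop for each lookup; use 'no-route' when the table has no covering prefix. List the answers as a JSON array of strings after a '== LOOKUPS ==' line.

Trace:
  add 0.0.0.0/0 -> H6 at depth 0
  add 36.240.57.54/32 -> H7 at depth 32
  lookup 36.240.57.54: bits 00100100111100000011100100110110 walk d0:H6→d1:-→d2:-→d3:-→d4:-→d5:-→d6:-→d7:-→d8:-→d9:-→d10:-→d11:-→d12:-→d13:-→d14:-→d15:-→d16:-→d17:-→d18:-→d19:-→d20:-→d21:-→d22:-→d23:-→d24:-→d25:-→d26:-→d27:-→d28:-→d29:-→d30:-→d31:-→d32:H7 -> H7
  add 0.0.0.0/0 -> H0 at depth 0
  add 99.0.0.0/8 -> H1 at depth 8
  lookup 36.240.57.54: bits 00100100111100000011100100110110 walk d0:H0→d1:-→d2:-→d3:-→d4:-→d5:-→d6:-→d7:-→d8:-→d9:-→d10:-→d11:-→d12:-→d13:-→d14:-→d15:-→d16:-→d17:-→d18:-→d19:-→d20:-→d21:-→d22:-→d23:-→d24:-→d25:-→d26:-→d27:-→d28:-→d29:-→d30:-→d31:-→d32:H7 -> H7
  add 99.12.0.0/16 -> H7 at depth 16
  - 99.0.0.0/8 clear@8
  add 99.12.248.0/21 -> H1 at depth 21
  lookup 99.12.3.229: bits 0110001100001100 walk d0:H0→d1:-→d2:-→d3:-→d4:-→d5:-→d6:-→d7:-→d8:-→d9:-→d10:-→d11:-→d12:-→d13:-→d14:-→d15:-→d16:H7 -> H7
  - 0.0.0.0/0 clear@0
  - 99.12.0.0/16 clear@16
  add 99.12.253.0/24 -> H5 at depth 24
  add 0.0.0.0/0 -> H1 at depth 0
  - 99.12.248.0/21 clear@21
  lookup 99.12.253.0: bits 011000110000110011111101 walk d0:H1→d1:-→d2:-→d3:-→d4:-→d5:-→d6:-→d7:-→d8:-→d9:-→d10:-→d11:-→d12:-→d13:-→d14:-→d15:-→d16:-→d17:-→d18:-→d19:-→d20:-→d21:-→d22:-→d23:-→d24:H5 -> H5
  lookup 36.240.57.54: bits 00100100111100000011100100110110 walk d0:H1→d1:-→d2:-→d3:-→d4:-→d5:-→d6:-→d7:-→d8:-→d9:-→d10:-→d11:-→d12:-→d13:-→d14:-→d15:-→d16:-→d17:-→d18:-→d19:-→d20:-→d21:-→d22:-→d23:-→d24:-→d25:-→d26:-→d27:-→d28:-→d29:-→d30:-→d31:-→d32:H7 -> H7
  lookup 99.12.253.1: bits 011000110000110011111101 walk d0:H1→d1:-→d2:-→d3:-→d4:-→d5:-→d6:-→d7:-→d8:-→d9:-→d10:-→d11:-→d12:-→d13:-→d14:-→d15:-→d16:-→d17:-→d18:-→d19:-→d20:-→d21:-→d22:-→d23:-→d24:H5 -> H5
  lookup 36.240.57.54: bits 00100100111100000011100100110110 walk d0:H1→d1:-→d2:-→d3:-→d4:-→d5:-→d6:-→d7:-→d8:-→d9:-→d10:-→d11:-→d12:-→d13:-→d14:-→d15:-→d16:-→d17:-→d18:-→d19:-→d20:-→d21:-→d22:-→d23:-→d24:-→d25:-→d26:-→d27:-→d28:-→d29:-→d30:-→d31:-→d32:H7 -> H7
  lookup 36.240.57.118: bits 0010010011110000001110010 walk d0:H1→d1:-→d2:-→d3:-→d4:-→d5:-→d6:-→d7:-→d8:-→d9:-→d10:-→d11:-→d12:-→d13:-→d14:-→d15:-→d16:-→d17:-→d18:-→d19:-→d20:-→d21:-→d22:-→d23:-→d24:-→d25:- -> H1
  add 36.240.57.54/32 -> H4 at depth 32
  lookup 99.12.253.1: bits 011000110000110011111101 walk d0:H1→d1:-→d2:-→d3:-→d4:-→d5:-→d6:-→d7:-→d8:-→d9:-→d10:-→d11:-→d12:-→d13:-→d14:-→d15:-→d16:-→d17:-→d18:-→d19:-→d20:-→d21:-→d22:-→d23:-→d24:H5 -> H5
  add 36.128.0.0/9 -> H6 at depth 9
  add 99.12.253.0/24 -> H5 at depth 24
  add 0.0.0.0/0 -> H5 at depth 0
  add 0.0.0.0/0 -> H4 at depth 0
  lookup 99.12.253.3: bits 011000110000110011111101 walk d0:H4→d1:-→d2:-→d3:-→d4:-→d5:-→d6:-→d7:-→d8:-→d9:-→d10:-→d11:-→d12:-→d13:-→d14:-→d15:-→d16:-→d17:-→d18:-→d19:-→d20:-→d21:-→d22:-→d23:-→d24:H5 -> H5
  add 36.240.56.0/23 -> H4 at depth 23
  lookup 36.240.57.54: bits 00100100111100000011100100110110 walk d0:H4→d1:-→d2:-→d3:-→d4:-→d5:-→d6:-→d7:-→d8:-→d9:H6→d10:-→d11:-→d12:-→d13:-→d14:-→d15:-→d16:-→d17:-→d18:-→d19:-→d20:-→d21:-→d22:-→d23:H4→d24:-→d25:-→d26:-→d27:-→d28:-→d29:-→d30:-→d31:-→d32:H4 -> H4
  add 36.240.0.0/13 -> H5 at depth 13
  lookup 36.240.56.7: bits 00100100111100000011100 walk d0:H4→d1:-→d2:-→d3:-→d4:-→d5:-→d6:-→d7:-→d8:-→d9:H6→d10:-→d11:-→d12:-→d13:H5→d14:-→d15:-→d16:-→d17:-→d18:-→d19:-→d20:-→d21:-→d22:-→d23:H4 -> H4
  lookup 36.240.56.0: bits 00100100111100000011100 walk d0:H4→d1:-→d2:-→d3:-→d4:-→d5:-→d6:-→d7:-→d8:-→d9:H6→d10:-→d11:-→d12:-→d13:H5→d14:-→d15:-→d16:-→d17:-→d18:-→d19:-→d20:-→d21:-→d22:-→d23:H4 -> H4
  add 36.240.0.0/12 -> H0 at depth 12

== LOOKUPS ==
["H7","H7","H7","H5","H7","H5","H7","H1","H5","H5","H4","H4","H4"]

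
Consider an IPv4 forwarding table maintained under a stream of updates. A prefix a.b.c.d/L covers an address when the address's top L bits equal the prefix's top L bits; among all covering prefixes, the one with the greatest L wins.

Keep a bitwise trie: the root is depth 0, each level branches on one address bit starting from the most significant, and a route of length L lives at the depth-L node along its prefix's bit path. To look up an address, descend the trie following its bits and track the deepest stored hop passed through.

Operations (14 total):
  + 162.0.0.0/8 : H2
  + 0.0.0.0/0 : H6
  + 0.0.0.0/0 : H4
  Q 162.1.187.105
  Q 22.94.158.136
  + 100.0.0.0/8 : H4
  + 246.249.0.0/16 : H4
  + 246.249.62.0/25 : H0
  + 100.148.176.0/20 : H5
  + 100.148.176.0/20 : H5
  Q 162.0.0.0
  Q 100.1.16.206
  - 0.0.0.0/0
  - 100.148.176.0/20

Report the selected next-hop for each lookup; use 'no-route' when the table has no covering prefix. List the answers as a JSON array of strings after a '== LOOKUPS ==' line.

Apply in order:
  + 162.0.0.0/8 (H2) depth=8
  + 0.0.0.0/0 (H6) depth=0
  + 0.0.0.0/0 (H4) depth=0
  Q 162.1.187.105: descend 10100010 ; hops seen [H4,H2] ; pick H2
  Q 22.94.158.136: descend ε ; hops seen [H4] ; pick H4
  + 100.0.0.0/8 (H4) depth=8
  + 246.249.0.0/16 (H4) depth=16
  + 246.249.62.0/25 (H0) depth=25
  + 100.148.176.0/20 (H5) depth=20
  + 100.148.176.0/20 (H5) depth=20
  Q 162.0.0.0: descend 10100010 ; hops seen [H4,H2] ; pick H2
  Q 100.1.16.206: descend 01100100 ; hops seen [H4,H4] ; pick H4
  del 0.0.0.0/0 (clear depth 0)
  del 100.148.176.0/20 (clear depth 20)

== LOOKUPS ==
["H2","H4","H2","H4"]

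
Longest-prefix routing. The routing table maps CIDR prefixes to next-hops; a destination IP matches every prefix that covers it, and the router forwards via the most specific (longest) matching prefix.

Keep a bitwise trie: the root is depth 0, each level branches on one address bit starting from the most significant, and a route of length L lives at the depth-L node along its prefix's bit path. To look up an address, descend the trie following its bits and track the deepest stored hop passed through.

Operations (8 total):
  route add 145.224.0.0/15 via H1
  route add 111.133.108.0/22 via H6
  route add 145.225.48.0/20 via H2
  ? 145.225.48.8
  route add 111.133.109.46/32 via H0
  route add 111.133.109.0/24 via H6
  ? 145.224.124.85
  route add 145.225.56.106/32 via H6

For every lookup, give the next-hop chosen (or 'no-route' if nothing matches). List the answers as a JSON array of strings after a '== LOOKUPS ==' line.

Trace:
  add 145.224.0.0/15 -> H1 at depth 15
  add 111.133.108.0/22 -> H6 at depth 22
  add 145.225.48.0/20 -> H2 at depth 20
  Q 145.225.48.8: descend 10010001111000010011 ; hops seen [H1,H2] ; pick H2
  add 111.133.109.46/32 -> H0 at depth 32
  add 111.133.109.0/24 -> H6 at depth 24
  Q 145.224.124.85: descend 100100011110000 ; hops seen [H1] ; pick H1
  add 145.225.56.106/32 -> H6 at depth 32

== LOOKUPS ==
["H2","H1"]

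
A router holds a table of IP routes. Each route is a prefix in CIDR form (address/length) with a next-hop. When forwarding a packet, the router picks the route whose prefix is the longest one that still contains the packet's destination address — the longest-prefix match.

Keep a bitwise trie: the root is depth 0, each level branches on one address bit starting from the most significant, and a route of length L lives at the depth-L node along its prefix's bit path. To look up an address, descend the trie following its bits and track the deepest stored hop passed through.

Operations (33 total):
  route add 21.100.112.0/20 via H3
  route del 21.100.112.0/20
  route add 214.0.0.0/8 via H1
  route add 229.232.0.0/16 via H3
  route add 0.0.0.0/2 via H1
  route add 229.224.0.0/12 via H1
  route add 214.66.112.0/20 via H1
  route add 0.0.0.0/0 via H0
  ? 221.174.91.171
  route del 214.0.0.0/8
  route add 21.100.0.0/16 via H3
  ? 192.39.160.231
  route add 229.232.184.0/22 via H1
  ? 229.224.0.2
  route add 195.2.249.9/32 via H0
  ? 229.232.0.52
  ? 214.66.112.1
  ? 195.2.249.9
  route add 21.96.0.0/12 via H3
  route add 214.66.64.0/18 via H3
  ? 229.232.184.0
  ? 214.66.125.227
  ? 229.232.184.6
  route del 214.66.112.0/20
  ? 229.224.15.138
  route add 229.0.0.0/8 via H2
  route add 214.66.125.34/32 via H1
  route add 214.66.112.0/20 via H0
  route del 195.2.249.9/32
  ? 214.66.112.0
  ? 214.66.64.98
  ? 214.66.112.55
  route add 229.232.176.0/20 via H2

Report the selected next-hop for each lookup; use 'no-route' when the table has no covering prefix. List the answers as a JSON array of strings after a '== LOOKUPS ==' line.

Process each operation:
  + 21.100.112.0/20 (H3) depth=20
  del 21.100.112.0/20 (clear depth 20)
  + 214.0.0.0/8 (H1) depth=8
  + 229.232.0.0/16 (H3) depth=16
  + 0.0.0.0/2 (H1) depth=2
  + 229.224.0.0/12 (H1) depth=12
  + 214.66.112.0/20 (H1) depth=20
  + 0.0.0.0/0 (H0) depth=0
  Q 221.174.91.171: descend 1101 ; hops seen [H0] ; pick H0
  del 214.0.0.0/8 (clear depth 8)
  + 21.100.0.0/16 (H3) depth=16
  Q 192.39.160.231: descend 110 ; hops seen [H0] ; pick H0
  + 229.232.184.0/22 (H1) depth=22
  Q 229.224.0.2: descend 111001011110 ; hops seen [H0,H1] ; pick H1
  + 195.2.249.9/32 (H0) depth=32
  Q 229.232.0.52: descend 1110010111101000 ; hops seen [H0,H1,H3] ; pick H3
  Q 214.66.112.1: descend 11010110010000100111 ; hops seen [H0,H1] ; pick H1
  Q 195.2.249.9: descend 11000011000000101111100100001001 ; hops seen [H0,H0] ; pick H0
  + 21.96.0.0/12 (H3) depth=12
  + 214.66.64.0/18 (H3) depth=18
  Q 229.232.184.0: descend 1110010111101000101110 ; hops seen [H0,H1,H3,H1] ; pick H1
  Q 214.66.125.227: descend 11010110010000100111 ; hops seen [H0,H3,H1] ; pick H1
  Q 229.232.184.6: descend 1110010111101000101110 ; hops seen [H0,H1,H3,H1] ; pick H1
  del 214.66.112.0/20 (clear depth 20)
  Q 229.224.15.138: descend 111001011110 ; hops seen [H0,H1] ; pick H1
  + 229.0.0.0/8 (H2) depth=8
  + 214.66.125.34/32 (H1) depth=32
  + 214.66.112.0/20 (H0) depth=20
  del 195.2.249.9/32 (clear depth 32)
  Q 214.66.112.0: descend 11010110010000100111 ; hops seen [H0,H3,H0] ; pick H0
  Q 214.66.64.98: descend 110101100100001001 ; hops seen [H0,H3] ; pick H3
  Q 214.66.112.55: descend 11010110010000100111 ; hops seen [H0,H3,H0] ; pick H0
  + 229.232.176.0/20 (H2) depth=20

== LOOKUPS ==
["H0","H0","H1","H3","H1","H0","H1","H1","H1","H1","H0","H3","H0"]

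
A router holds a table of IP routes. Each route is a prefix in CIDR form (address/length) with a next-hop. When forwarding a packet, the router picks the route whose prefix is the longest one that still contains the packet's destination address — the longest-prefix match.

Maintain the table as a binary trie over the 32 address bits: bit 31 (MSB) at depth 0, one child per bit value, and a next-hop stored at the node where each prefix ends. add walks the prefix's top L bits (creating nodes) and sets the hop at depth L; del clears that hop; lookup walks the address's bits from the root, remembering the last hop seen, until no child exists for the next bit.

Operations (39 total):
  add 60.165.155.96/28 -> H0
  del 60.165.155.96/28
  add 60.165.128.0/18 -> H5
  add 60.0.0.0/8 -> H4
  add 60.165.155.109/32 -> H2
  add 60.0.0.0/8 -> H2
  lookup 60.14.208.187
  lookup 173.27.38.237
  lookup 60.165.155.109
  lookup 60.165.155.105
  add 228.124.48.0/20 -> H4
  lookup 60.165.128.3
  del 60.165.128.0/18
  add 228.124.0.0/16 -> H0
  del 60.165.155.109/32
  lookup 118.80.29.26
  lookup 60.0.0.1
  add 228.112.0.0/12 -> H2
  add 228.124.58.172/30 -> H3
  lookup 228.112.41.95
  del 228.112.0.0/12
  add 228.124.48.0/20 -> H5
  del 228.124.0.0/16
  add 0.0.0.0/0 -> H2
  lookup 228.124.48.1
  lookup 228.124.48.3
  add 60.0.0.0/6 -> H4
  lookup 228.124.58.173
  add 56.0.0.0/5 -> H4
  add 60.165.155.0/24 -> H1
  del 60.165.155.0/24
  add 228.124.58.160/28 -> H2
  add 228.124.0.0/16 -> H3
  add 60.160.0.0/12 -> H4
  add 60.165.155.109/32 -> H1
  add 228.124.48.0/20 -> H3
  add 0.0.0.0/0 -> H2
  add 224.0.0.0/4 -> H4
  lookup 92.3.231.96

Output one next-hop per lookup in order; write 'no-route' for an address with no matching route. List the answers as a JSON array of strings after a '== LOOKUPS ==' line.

Apply in order:
  + 60.165.155.96/28 (H0) depth=28
  - 60.165.155.96/28 clear@28
  + 60.165.128.0/18 (H5) depth=18
  + 60.0.0.0/8 (H4) depth=8
  + 60.165.155.109/32 (H2) depth=32
  + 60.0.0.0/8 (H2) depth=8
  lookup 60.14.208.187: bits 00111100 walk d0:-→d1:-→d2:-→d3:-→d4:-→d5:-→d6:-→d7:-→d8:H2 -> H2
  lookup 173.27.38.237: bits ε walk d0:- -> no-route
  lookup 60.165.155.109: bits 00111100101001011001101101101101 walk d0:-→d1:-→d2:-→d3:-→d4:-→d5:-→d6:-→d7:-→d8:H2→d9:-→d10:-→d11:-→d12:-→d13:-→d14:-→d15:-→d16:-→d17:-→d18:H5→d19:-→d20:-→d21:-→d22:-→d23:-→d24:-→d25:-→d26:-→d27:-→d28:-→d29:-→d30:-→d31:-→d32:H2 -> H2
  lookup 60.165.155.105: bits 00111100101001011001101101101 walk d0:-→d1:-→d2:-→d3:-→d4:-→d5:-→d6:-→d7:-→d8:H2→d9:-→d10:-→d11:-→d12:-→d13:-→d14:-→d15:-→d16:-→d17:-→d18:H5→d19:-→d20:-→d21:-→d22:-→d23:-→d24:-→d25:-→d26:-→d27:-→d28:-→d29:- -> H5
  + 228.124.48.0/20 (H4) depth=20
  lookup 60.165.128.3: bits 0011110010100101100 walk d0:-→d1:-→d2:-→d3:-→d4:-→d5:-→d6:-→d7:-→d8:H2→d9:-→d10:-→d11:-→d12:-→d13:-→d14:-→d15:-→d16:-→d17:-→d18:H5→d19:- -> H5
  - 60.165.128.0/18 clear@18
  + 228.124.0.0/16 (H0) depth=16
  - 60.165.155.109/32 clear@32
  lookup 118.80.29.26: bits 0 walk d0:-→d1:- -> no-route
  lookup 60.0.0.1: bits 00111100 walk d0:-→d1:-→d2:-→d3:-→d4:-→d5:-→d6:-→d7:-→d8:H2 -> H2
  + 228.112.0.0/12 (H2) depth=12
  + 228.124.58.172/30 (H3) depth=30
  lookup 228.112.41.95: bits 111001000111 walk d0:-→d1:-→d2:-→d3:-→d4:-→d5:-→d6:-→d7:-→d8:-→d9:-→d10:-→d11:-→d12:H2 -> H2
  - 228.112.0.0/12 clear@12
  + 228.124.48.0/20 (H5) depth=20
  - 228.124.0.0/16 clear@16
  + 0.0.0.0/0 (H2) depth=0
  lookup 228.124.48.1: bits 11100100011111000011 walk d0:H2→d1:-→d2:-→d3:-→d4:-→d5:-→d6:-→d7:-→d8:-→d9:-→d10:-→d11:-→d12:-→d13:-→d14:-→d15:-→d16:-→d17:-→d18:-→d19:-→d20:H5 -> H5
  lookup 228.124.48.3: bits 11100100011111000011 walk d0:H2→d1:-→d2:-→d3:-→d4:-→d5:-→d6:-→d7:-→d8:-→d9:-→d10:-→d11:-→d12:-→d13:-→d14:-→d15:-→d16:-→d17:-→d18:-→d19:-→d20:H5 -> H5
  + 60.0.0.0/6 (H4) depth=6
  lookup 228.124.58.173: bits 111001000111110000111010101011 walk d0:H2→d1:-→d2:-→d3:-→d4:-→d5:-→d6:-→d7:-→d8:-→d9:-→d10:-→d11:-→d12:-→d13:-→d14:-→d15:-→d16:-→d17:-→d18:-→d19:-→d20:H5→d21:-→d22:-→d23:-→d24:-→d25:-→d26:-→d27:-→d28:-→d29:-→d30:H3 -> H3
  + 56.0.0.0/5 (H4) depth=5
  + 60.165.155.0/24 (H1) depth=24
  - 60.165.155.0/24 clear@24
  + 228.124.58.160/28 (H2) depth=28
  + 228.124.0.0/16 (H3) depth=16
  + 60.160.0.0/12 (H4) depth=12
  + 60.165.155.109/32 (H1) depth=32
  + 228.124.48.0/20 (H3) depth=20
  + 0.0.0.0/0 (H2) depth=0
  + 224.0.0.0/4 (H4) depth=4
  lookup 92.3.231.96: bits 0 walk d0:H2→d1:- -> H2

== LOOKUPS ==
["H2","no-route","H2","H5","H5","no-route","H2","H2","H5","H5","H3","H2"]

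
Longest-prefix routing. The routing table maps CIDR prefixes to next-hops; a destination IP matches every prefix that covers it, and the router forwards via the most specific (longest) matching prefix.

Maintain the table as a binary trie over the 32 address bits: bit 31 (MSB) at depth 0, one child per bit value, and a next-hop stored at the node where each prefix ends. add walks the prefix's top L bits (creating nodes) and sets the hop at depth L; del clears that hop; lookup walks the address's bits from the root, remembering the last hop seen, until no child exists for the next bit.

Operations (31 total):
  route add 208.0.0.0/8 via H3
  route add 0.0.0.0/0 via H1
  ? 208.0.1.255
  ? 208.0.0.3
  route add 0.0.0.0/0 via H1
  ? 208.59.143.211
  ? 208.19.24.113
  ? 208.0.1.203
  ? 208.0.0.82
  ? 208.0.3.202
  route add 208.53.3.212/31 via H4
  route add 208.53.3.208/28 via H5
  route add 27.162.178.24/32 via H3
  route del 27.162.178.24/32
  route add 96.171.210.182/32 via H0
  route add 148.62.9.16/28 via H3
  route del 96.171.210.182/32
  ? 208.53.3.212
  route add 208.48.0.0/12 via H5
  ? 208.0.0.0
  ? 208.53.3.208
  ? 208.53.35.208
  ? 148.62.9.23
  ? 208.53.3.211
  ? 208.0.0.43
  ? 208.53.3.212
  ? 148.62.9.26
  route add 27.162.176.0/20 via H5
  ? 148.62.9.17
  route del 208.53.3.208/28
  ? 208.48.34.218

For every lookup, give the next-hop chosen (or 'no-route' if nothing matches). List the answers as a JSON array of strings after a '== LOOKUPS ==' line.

Trace:
  add 208.0.0.0/8 -> H3 at depth 8
  add 0.0.0.0/0 -> H1 at depth 0
  Q 208.0.1.255: descend 11010000 ; hops seen [H1,H3] ; pick H3
  Q 208.0.0.3: descend 11010000 ; hops seen [H1,H3] ; pick H3
  add 0.0.0.0/0 -> H1 at depth 0
  Q 208.59.143.211: descend 11010000 ; hops seen [H1,H3] ; pick H3
  Q 208.19.24.113: descend 11010000 ; hops seen [H1,H3] ; pick H3
  Q 208.0.1.203: descend 11010000 ; hops seen [H1,H3] ; pick H3
  Q 208.0.0.82: descend 11010000 ; hops seen [H1,H3] ; pick H3
  Q 208.0.3.202: descend 11010000 ; hops seen [H1,H3] ; pick H3
  add 208.53.3.212/31 -> H4 at depth 31
  add 208.53.3.208/28 -> H5 at depth 28
  add 27.162.178.24/32 -> H3 at depth 32
  - 27.162.178.24/32 clear@32
  add 96.171.210.182/32 -> H0 at depth 32
  add 148.62.9.16/28 -> H3 at depth 28
  - 96.171.210.182/32 clear@32
  Q 208.53.3.212: descend 1101000000110101000000111101010 ; hops seen [H1,H3,H5,H4] ; pick H4
  add 208.48.0.0/12 -> H5 at depth 12
  Q 208.0.0.0: descend 1101000000 ; hops seen [H1,H3] ; pick H3
  Q 208.53.3.208: descend 11010000001101010000001111010 ; hops seen [H1,H3,H5,H5] ; pick H5
  Q 208.53.35.208: descend 110100000011010100 ; hops seen [H1,H3,H5] ; pick H5
  Q 148.62.9.23: descend 1001010000111110000010010001 ; hops seen [H1,H3] ; pick H3
  Q 208.53.3.211: descend 11010000001101010000001111010 ; hops seen [H1,H3,H5,H5] ; pick H5
  Q 208.0.0.43: descend 1101000000 ; hops seen [H1,H3] ; pick H3
  Q 208.53.3.212: descend 1101000000110101000000111101010 ; hops seen [H1,H3,H5,H5,H4] ; pick H4
  Q 148.62.9.26: descend 1001010000111110000010010001 ; hops seen [H1,H3] ; pick H3
  add 27.162.176.0/20 -> H5 at depth 20
  Q 148.62.9.17: descend 1001010000111110000010010001 ; hops seen [H1,H3] ; pick H3
  - 208.53.3.208/28 clear@28
  Q 208.48.34.218: descend 1101000000110 ; hops seen [H1,H3,H5] ; pick H5

== LOOKUPS ==
["H3","H3","H3","H3","H3","H3","H3","H4","H3","H5","H5","H3","H5","H3","H4","H3","H3","H5"]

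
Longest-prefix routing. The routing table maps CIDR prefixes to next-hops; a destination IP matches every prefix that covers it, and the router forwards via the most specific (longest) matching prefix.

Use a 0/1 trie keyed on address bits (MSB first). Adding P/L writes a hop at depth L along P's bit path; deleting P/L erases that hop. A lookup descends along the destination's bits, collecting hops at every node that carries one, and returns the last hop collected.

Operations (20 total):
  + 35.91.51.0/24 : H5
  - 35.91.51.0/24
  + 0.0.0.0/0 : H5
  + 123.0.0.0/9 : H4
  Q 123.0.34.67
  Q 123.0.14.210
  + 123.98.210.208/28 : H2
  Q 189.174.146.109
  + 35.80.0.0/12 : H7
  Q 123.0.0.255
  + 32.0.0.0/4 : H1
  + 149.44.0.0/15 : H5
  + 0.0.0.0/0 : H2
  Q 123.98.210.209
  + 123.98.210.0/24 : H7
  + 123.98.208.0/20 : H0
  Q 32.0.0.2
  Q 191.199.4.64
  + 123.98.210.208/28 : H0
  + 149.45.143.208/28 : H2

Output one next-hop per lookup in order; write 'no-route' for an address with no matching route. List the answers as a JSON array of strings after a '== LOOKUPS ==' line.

Apply in order:
  add 35.91.51.0/24 -> H5 at depth 24
  del 35.91.51.0/24 (clear depth 24)
  add 0.0.0.0/0 -> H5 at depth 0
  add 123.0.0.0/9 -> H4 at depth 9
  ? 123.0.34.67  path d0:H5→d1:-→d2:-→d3:-→d4:-→d5:-→d6:-→d7:-→d8:-→d9:H4  best=H4
  ? 123.0.14.210  path d0:H5→d1:-→d2:-→d3:-→d4:-→d5:-→d6:-→d7:-→d8:-→d9:H4  best=H4
  add 123.98.210.208/28 -> H2 at depth 28
  ? 189.174.146.109  path d0:H5  best=H5
  add 35.80.0.0/12 -> H7 at depth 12
  ? 123.0.0.255  path d0:H5→d1:-→d2:-→d3:-→d4:-→d5:-→d6:-→d7:-→d8:-→d9:H4  best=H4
  add 32.0.0.0/4 -> H1 at depth 4
  add 149.44.0.0/15 -> H5 at depth 15
  add 0.0.0.0/0 -> H2 at depth 0
  ? 123.98.210.209  path d0:H2→d1:-→d2:-→d3:-→d4:-→d5:-→d6:-→d7:-→d8:-→d9:H4→d10:-→d11:-→d12:-→d13:-→d14:-→d15:-→d16:-→d17:-→d18:-→d19:-→d20:-→d21:-→d22:-→d23:-→d24:-→d25:-→d26:-→d27:-→d28:H2  best=H2
  add 123.98.210.0/24 -> H7 at depth 24
  add 123.98.208.0/20 -> H0 at depth 20
  ? 32.0.0.2  path d0:H2→d1:-→d2:-→d3:-→d4:H1→d5:-→d6:-  best=H1
  ? 191.199.4.64  path d0:H2→d1:-→d2:-  best=H2
  add 123.98.210.208/28 -> H0 at depth 28
  add 149.45.143.208/28 -> H2 at depth 28

== LOOKUPS ==
["H4","H4","H5","H4","H2","H1","H2"]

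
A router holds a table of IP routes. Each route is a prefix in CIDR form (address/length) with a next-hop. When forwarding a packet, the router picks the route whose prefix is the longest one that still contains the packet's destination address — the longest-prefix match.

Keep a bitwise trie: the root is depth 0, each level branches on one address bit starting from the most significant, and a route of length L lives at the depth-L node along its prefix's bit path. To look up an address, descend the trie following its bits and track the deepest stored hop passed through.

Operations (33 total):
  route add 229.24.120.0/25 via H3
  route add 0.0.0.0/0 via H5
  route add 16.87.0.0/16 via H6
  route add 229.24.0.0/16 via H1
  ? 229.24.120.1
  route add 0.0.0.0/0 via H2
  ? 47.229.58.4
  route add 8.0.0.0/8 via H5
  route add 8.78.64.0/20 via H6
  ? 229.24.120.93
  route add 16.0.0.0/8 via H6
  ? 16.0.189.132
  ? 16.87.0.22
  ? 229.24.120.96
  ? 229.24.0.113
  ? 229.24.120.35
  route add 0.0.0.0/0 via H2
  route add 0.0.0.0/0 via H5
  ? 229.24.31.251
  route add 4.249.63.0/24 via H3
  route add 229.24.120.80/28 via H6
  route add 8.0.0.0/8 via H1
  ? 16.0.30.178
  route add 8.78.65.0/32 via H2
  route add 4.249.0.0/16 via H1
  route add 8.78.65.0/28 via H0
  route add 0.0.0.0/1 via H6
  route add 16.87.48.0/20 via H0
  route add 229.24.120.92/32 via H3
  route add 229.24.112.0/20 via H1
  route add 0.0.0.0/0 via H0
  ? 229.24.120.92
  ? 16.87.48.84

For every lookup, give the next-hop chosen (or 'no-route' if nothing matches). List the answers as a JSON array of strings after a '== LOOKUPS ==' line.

Process each operation:
  + 229.24.120.0/25 (H3) depth=25
  + 0.0.0.0/0 (H5) depth=0
  + 16.87.0.0/16 (H6) depth=16
  + 229.24.0.0/16 (H1) depth=16
  lookup 229.24.120.1: bits 1110010100011000011110000 walk d0:H5→d1:-→d2:-→d3:-→d4:-→d5:-→d6:-→d7:-→d8:-→d9:-→d10:-→d11:-→d12:-→d13:-→d14:-→d15:-→d16:H1→d17:-→d18:-→d19:-→d20:-→d21:-→d22:-→d23:-→d24:-→d25:H3 -> H3
  + 0.0.0.0/0 (H2) depth=0
  lookup 47.229.58.4: bits 00 walk d0:H2→d1:-→d2:- -> H2
  + 8.0.0.0/8 (H5) depth=8
  + 8.78.64.0/20 (H6) depth=20
  lookup 229.24.120.93: bits 1110010100011000011110000 walk d0:H2→d1:-→d2:-→d3:-→d4:-→d5:-→d6:-→d7:-→d8:-→d9:-→d10:-→d11:-→d12:-→d13:-→d14:-→d15:-→d16:H1→d17:-→d18:-→d19:-→d20:-→d21:-→d22:-→d23:-→d24:-→d25:H3 -> H3
  + 16.0.0.0/8 (H6) depth=8
  lookup 16.0.189.132: bits 000100000 walk d0:H2→d1:-→d2:-→d3:-→d4:-→d5:-→d6:-→d7:-→d8:H6→d9:- -> H6
  lookup 16.87.0.22: bits 0001000001010111 walk d0:H2→d1:-→d2:-→d3:-→d4:-→d5:-→d6:-→d7:-→d8:H6→d9:-→d10:-→d11:-→d12:-→d13:-→d14:-→d15:-→d16:H6 -> H6
  lookup 229.24.120.96: bits 1110010100011000011110000 walk d0:H2→d1:-→d2:-→d3:-→d4:-→d5:-→d6:-→d7:-→d8:-→d9:-→d10:-→d11:-→d12:-→d13:-→d14:-→d15:-→d16:H1→d17:-→d18:-→d19:-→d20:-→d21:-→d22:-→d23:-→d24:-→d25:H3 -> H3
  lookup 229.24.0.113: bits 11100101000110000 walk d0:H2→d1:-→d2:-→d3:-→d4:-→d5:-→d6:-→d7:-→d8:-→d9:-→d10:-→d11:-→d12:-→d13:-→d14:-→d15:-→d16:H1→d17:- -> H1
  lookup 229.24.120.35: bits 1110010100011000011110000 walk d0:H2→d1:-→d2:-→d3:-→d4:-→d5:-→d6:-→d7:-→d8:-→d9:-→d10:-→d11:-→d12:-→d13:-→d14:-→d15:-→d16:H1→d17:-→d18:-→d19:-→d20:-→d21:-→d22:-→d23:-→d24:-→d25:H3 -> H3
  + 0.0.0.0/0 (H2) depth=0
  + 0.0.0.0/0 (H5) depth=0
  lookup 229.24.31.251: bits 11100101000110000 walk d0:H5→d1:-→d2:-→d3:-→d4:-→d5:-→d6:-→d7:-→d8:-→d9:-→d10:-→d11:-→d12:-→d13:-→d14:-→d15:-→d16:H1→d17:- -> H1
  + 4.249.63.0/24 (H3) depth=24
  + 229.24.120.80/28 (H6) depth=28
  + 8.0.0.0/8 (H1) depth=8
  lookup 16.0.30.178: bits 000100000 walk d0:H5→d1:-→d2:-→d3:-→d4:-→d5:-→d6:-→d7:-→d8:H6→d9:- -> H6
  + 8.78.65.0/32 (H2) depth=32
  + 4.249.0.0/16 (H1) depth=16
  + 8.78.65.0/28 (H0) depth=28
  + 0.0.0.0/1 (H6) depth=1
  + 16.87.48.0/20 (H0) depth=20
  + 229.24.120.92/32 (H3) depth=32
  + 229.24.112.0/20 (H1) depth=20
  + 0.0.0.0/0 (H0) depth=0
  lookup 229.24.120.92: bits 11100101000110000111100001011100 walk d0:H0→d1:-→d2:-→d3:-→d4:-→d5:-→d6:-→d7:-→d8:-→d9:-→d10:-→d11:-→d12:-→d13:-→d14:-→d15:-→d16:H1→d17:-→d18:-→d19:-→d20:H1→d21:-→d22:-→d23:-→d24:-→d25:H3→d26:-→d27:-→d28:H6→d29:-→d30:-→d31:-→d32:H3 -> H3
  lookup 16.87.48.84: bits 00010000010101110011 walk d0:H0→d1:H6→d2:-→d3:-→d4:-→d5:-→d6:-→d7:-→d8:H6→d9:-→d10:-→d11:-→d12:-→d13:-→d14:-→d15:-→d16:H6→d17:-→d18:-→d19:-→d20:H0 -> H0

== LOOKUPS ==
["H3","H2","H3","H6","H6","H3","H1","H3","H1","H6","H3","H0"]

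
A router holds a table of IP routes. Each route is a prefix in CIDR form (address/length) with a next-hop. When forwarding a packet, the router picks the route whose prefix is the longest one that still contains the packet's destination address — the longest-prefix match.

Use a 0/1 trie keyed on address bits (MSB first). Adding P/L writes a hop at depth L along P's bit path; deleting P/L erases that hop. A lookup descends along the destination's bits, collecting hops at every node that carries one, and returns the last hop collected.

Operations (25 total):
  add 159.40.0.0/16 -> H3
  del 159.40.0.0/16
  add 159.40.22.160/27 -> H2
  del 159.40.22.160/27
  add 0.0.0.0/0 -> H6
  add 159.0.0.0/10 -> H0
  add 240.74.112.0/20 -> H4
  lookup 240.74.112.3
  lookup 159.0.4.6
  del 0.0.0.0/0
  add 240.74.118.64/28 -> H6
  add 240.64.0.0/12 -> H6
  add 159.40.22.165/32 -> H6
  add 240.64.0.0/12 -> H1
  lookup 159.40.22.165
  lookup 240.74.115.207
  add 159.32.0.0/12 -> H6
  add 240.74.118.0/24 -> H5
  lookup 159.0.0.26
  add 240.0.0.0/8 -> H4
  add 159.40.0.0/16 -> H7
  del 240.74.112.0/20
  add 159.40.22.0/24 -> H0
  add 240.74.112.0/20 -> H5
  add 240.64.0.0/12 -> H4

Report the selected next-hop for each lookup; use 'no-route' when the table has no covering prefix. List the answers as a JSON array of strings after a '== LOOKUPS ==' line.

Apply in order:
  add 159.40.0.0/16 -> H3 at depth 16
  del 159.40.0.0/16 (clear depth 16)
  add 159.40.22.160/27 -> H2 at depth 27
  del 159.40.22.160/27 (clear depth 27)
  add 0.0.0.0/0 -> H6 at depth 0
  add 159.0.0.0/10 -> H0 at depth 10
  add 240.74.112.0/20 -> H4 at depth 20
  Q 240.74.112.3: descend 11110000010010100111 ; hops seen [H6,H4] ; pick H4
  Q 159.0.4.6: descend 1001111100 ; hops seen [H6,H0] ; pick H0
  del 0.0.0.0/0 (clear depth 0)
  add 240.74.118.64/28 -> H6 at depth 28
  add 240.64.0.0/12 -> H6 at depth 12
  add 159.40.22.165/32 -> H6 at depth 32
  add 240.64.0.0/12 -> H1 at depth 12
  Q 159.40.22.165: descend 10011111001010000001011010100101 ; hops seen [H0,H6] ; pick H6
  Q 240.74.115.207: descend 111100000100101001110 ; hops seen [H1,H4] ; pick H4
  add 159.32.0.0/12 -> H6 at depth 12
  add 240.74.118.0/24 -> H5 at depth 24
  Q 159.0.0.26: descend 1001111100 ; hops seen [H0] ; pick H0
  add 240.0.0.0/8 -> H4 at depth 8
  add 159.40.0.0/16 -> H7 at depth 16
  del 240.74.112.0/20 (clear depth 20)
  add 159.40.22.0/24 -> H0 at depth 24
  add 240.74.112.0/20 -> H5 at depth 20
  add 240.64.0.0/12 -> H4 at depth 12

== LOOKUPS ==
["H4","H0","H6","H4","H0"]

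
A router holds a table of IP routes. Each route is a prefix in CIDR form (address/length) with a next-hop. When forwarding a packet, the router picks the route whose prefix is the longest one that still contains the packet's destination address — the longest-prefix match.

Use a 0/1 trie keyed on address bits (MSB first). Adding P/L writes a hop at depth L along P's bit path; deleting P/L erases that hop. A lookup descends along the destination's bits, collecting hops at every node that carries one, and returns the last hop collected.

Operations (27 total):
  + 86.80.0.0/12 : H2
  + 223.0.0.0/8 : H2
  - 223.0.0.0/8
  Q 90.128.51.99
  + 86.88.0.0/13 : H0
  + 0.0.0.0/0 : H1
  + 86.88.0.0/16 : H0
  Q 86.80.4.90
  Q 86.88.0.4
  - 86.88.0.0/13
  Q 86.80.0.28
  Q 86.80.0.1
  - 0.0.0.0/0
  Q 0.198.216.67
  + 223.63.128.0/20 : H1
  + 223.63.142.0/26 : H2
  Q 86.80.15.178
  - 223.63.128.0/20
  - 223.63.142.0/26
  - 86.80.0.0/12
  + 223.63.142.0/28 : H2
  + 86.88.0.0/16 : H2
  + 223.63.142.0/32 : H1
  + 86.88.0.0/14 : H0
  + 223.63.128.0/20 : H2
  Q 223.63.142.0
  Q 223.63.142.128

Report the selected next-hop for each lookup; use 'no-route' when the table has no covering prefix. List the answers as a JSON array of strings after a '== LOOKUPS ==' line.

Apply in order:
  add 86.80.0.0/12 -> H2 at depth 12
  add 223.0.0.0/8 -> H2 at depth 8
  - 223.0.0.0/8 clear@8
  ? 90.128.51.99  path d0:-→d1:-→d2:-→d3:-→d4:-  best=no-route
  add 86.88.0.0/13 -> H0 at depth 13
  add 0.0.0.0/0 -> H1 at depth 0
  add 86.88.0.0/16 -> H0 at depth 16
  ? 86.80.4.90  path d0:H1→d1:-→d2:-→d3:-→d4:-→d5:-→d6:-→d7:-→d8:-→d9:-→d10:-→d11:-→d12:H2  best=H2
  ? 86.88.0.4  path d0:H1→d1:-→d2:-→d3:-→d4:-→d5:-→d6:-→d7:-→d8:-→d9:-→d10:-→d11:-→d12:H2→d13:H0→d14:-→d15:-→d16:H0  best=H0
  - 86.88.0.0/13 clear@13
  ? 86.80.0.28  path d0:H1→d1:-→d2:-→d3:-→d4:-→d5:-→d6:-→d7:-→d8:-→d9:-→d10:-→d11:-→d12:H2  best=H2
  ? 86.80.0.1  path d0:H1→d1:-→d2:-→d3:-→d4:-→d5:-→d6:-→d7:-→d8:-→d9:-→d10:-→d11:-→d12:H2  best=H2
  - 0.0.0.0/0 clear@0
  ? 0.198.216.67  path d0:-→d1:-  best=no-route
  add 223.63.128.0/20 -> H1 at depth 20
  add 223.63.142.0/26 -> H2 at depth 26
  ? 86.80.15.178  path d0:-→d1:-→d2:-→d3:-→d4:-→d5:-→d6:-→d7:-→d8:-→d9:-→d10:-→d11:-→d12:H2  best=H2
  - 223.63.128.0/20 clear@20
  - 223.63.142.0/26 clear@26
  - 86.80.0.0/12 clear@12
  add 223.63.142.0/28 -> H2 at depth 28
  add 86.88.0.0/16 -> H2 at depth 16
  add 223.63.142.0/32 -> H1 at depth 32
  add 86.88.0.0/14 -> H0 at depth 14
  add 223.63.128.0/20 -> H2 at depth 20
  ? 223.63.142.0  path d0:-→d1:-→d2:-→d3:-→d4:-→d5:-→d6:-→d7:-→d8:-→d9:-→d10:-→d11:-→d12:-→d13:-→d14:-→d15:-→d16:-→d17:-→d18:-→d19:-→d20:H2→d21:-→d22:-→d23:-→d24:-→d25:-→d26:-→d27:-→d28:H2→d29:-→d30:-→d31:-→d32:H1  best=H1
  ? 223.63.142.128  path d0:-→d1:-→d2:-→d3:-→d4:-→d5:-→d6:-→d7:-→d8:-→d9:-→d10:-→d11:-→d12:-→d13:-→d14:-→d15:-→d16:-→d17:-→d18:-→d19:-→d20:H2→d21:-→d22:-→d23:-→d24:-  best=H2

== LOOKUPS ==
["no-route","H2","H0","H2","H2","no-route","H2","H1","H2"]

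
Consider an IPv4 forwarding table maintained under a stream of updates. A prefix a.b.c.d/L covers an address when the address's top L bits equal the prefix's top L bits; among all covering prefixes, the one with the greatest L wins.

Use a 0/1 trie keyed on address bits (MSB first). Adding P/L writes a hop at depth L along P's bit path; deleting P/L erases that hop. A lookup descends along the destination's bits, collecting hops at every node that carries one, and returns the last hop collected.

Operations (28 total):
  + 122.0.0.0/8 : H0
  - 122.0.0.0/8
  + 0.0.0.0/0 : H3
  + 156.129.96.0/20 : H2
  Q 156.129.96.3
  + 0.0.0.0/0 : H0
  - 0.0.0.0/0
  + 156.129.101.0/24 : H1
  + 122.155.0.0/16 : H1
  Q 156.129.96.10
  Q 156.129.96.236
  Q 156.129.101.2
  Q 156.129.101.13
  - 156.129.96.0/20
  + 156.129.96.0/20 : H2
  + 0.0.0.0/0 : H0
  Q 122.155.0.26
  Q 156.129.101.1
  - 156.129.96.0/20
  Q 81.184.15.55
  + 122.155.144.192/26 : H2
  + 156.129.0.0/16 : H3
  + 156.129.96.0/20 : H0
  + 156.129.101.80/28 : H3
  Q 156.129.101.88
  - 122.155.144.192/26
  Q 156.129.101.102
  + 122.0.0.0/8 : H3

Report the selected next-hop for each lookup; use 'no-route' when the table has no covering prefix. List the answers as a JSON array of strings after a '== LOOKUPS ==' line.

Apply in order:
  + 122.0.0.0/8 (H0) depth=8
  - 122.0.0.0/8 clear@8
  + 0.0.0.0/0 (H3) depth=0
  + 156.129.96.0/20 (H2) depth=20
  lookup 156.129.96.3: bits 10011100100000010110 walk d0:H3→d1:-→d2:-→d3:-→d4:-→d5:-→d6:-→d7:-→d8:-→d9:-→d10:-→d11:-→d12:-→d13:-→d14:-→d15:-→d16:-→d17:-→d18:-→d19:-→d20:H2 -> H2
  + 0.0.0.0/0 (H0) depth=0
  - 0.0.0.0/0 clear@0
  + 156.129.101.0/24 (H1) depth=24
  + 122.155.0.0/16 (H1) depth=16
  lookup 156.129.96.10: bits 100111001000000101100 walk d0:-→d1:-→d2:-→d3:-→d4:-→d5:-→d6:-→d7:-→d8:-→d9:-→d10:-→d11:-→d12:-→d13:-→d14:-→d15:-→d16:-→d17:-→d18:-→d19:-→d20:H2→d21:- -> H2
  lookup 156.129.96.236: bits 100111001000000101100 walk d0:-→d1:-→d2:-→d3:-→d4:-→d5:-→d6:-→d7:-→d8:-→d9:-→d10:-→d11:-→d12:-→d13:-→d14:-→d15:-→d16:-→d17:-→d18:-→d19:-→d20:H2→d21:- -> H2
  lookup 156.129.101.2: bits 100111001000000101100101 walk d0:-→d1:-→d2:-→d3:-→d4:-→d5:-→d6:-→d7:-→d8:-→d9:-→d10:-→d11:-→d12:-→d13:-→d14:-→d15:-→d16:-→d17:-→d18:-→d19:-→d20:H2→d21:-→d22:-→d23:-→d24:H1 -> H1
  lookup 156.129.101.13: bits 100111001000000101100101 walk d0:-→d1:-→d2:-→d3:-→d4:-→d5:-→d6:-→d7:-→d8:-→d9:-→d10:-→d11:-→d12:-→d13:-→d14:-→d15:-→d16:-→d17:-→d18:-→d19:-→d20:H2→d21:-→d22:-→d23:-→d24:H1 -> H1
  - 156.129.96.0/20 clear@20
  + 156.129.96.0/20 (H2) depth=20
  + 0.0.0.0/0 (H0) depth=0
  lookup 122.155.0.26: bits 0111101010011011 walk d0:H0→d1:-→d2:-→d3:-→d4:-→d5:-→d6:-→d7:-→d8:-→d9:-→d10:-→d11:-→d12:-→d13:-→d14:-→d15:-→d16:H1 -> H1
  lookup 156.129.101.1: bits 100111001000000101100101 walk d0:H0→d1:-→d2:-→d3:-→d4:-→d5:-→d6:-→d7:-→d8:-→d9:-→d10:-→d11:-→d12:-→d13:-→d14:-→d15:-→d16:-→d17:-→d18:-→d19:-→d20:H2→d21:-→d22:-→d23:-→d24:H1 -> H1
  - 156.129.96.0/20 clear@20
  lookup 81.184.15.55: bits 01 walk d0:H0→d1:-→d2:- -> H0
  + 122.155.144.192/26 (H2) depth=26
  + 156.129.0.0/16 (H3) depth=16
  + 156.129.96.0/20 (H0) depth=20
  + 156.129.101.80/28 (H3) depth=28
  lookup 156.129.101.88: bits 1001110010000001011001010101 walk d0:H0→d1:-→d2:-→d3:-→d4:-→d5:-→d6:-→d7:-→d8:-→d9:-→d10:-→d11:-→d12:-→d13:-→d14:-→d15:-→d16:H3→d17:-→d18:-→d19:-→d20:H0→d21:-→d22:-→d23:-→d24:H1→d25:-→d26:-→d27:-→d28:H3 -> H3
  - 122.155.144.192/26 clear@26
  lookup 156.129.101.102: bits 10011100100000010110010101 walk d0:H0→d1:-→d2:-→d3:-→d4:-→d5:-→d6:-→d7:-→d8:-→d9:-→d10:-→d11:-→d12:-→d13:-→d14:-→d15:-→d16:H3→d17:-→d18:-→d19:-→d20:H0→d21:-→d22:-→d23:-→d24:H1→d25:-→d26:- -> H1
  + 122.0.0.0/8 (H3) depth=8

== LOOKUPS ==
["H2","H2","H2","H1","H1","H1","H1","H0","H3","H1"]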